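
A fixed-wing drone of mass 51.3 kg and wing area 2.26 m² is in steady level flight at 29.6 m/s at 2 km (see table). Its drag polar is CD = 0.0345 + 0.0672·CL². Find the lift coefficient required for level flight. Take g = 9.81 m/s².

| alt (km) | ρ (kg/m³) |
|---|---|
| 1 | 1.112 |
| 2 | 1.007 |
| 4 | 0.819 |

CL = 0.505

At 2 km, from the table: ρ = 1.007 kg/m³.
Weight W = mg = 51.3 × 9.81 = 503.25 N; in level flight L = W.
q = ½ρv² = ½ × 1.007 × 29.6² = 441.1 Pa.
CL = 2W/(ρv²S) = 2×503.25/(1.007×29.6²×2.26) = 0.5048.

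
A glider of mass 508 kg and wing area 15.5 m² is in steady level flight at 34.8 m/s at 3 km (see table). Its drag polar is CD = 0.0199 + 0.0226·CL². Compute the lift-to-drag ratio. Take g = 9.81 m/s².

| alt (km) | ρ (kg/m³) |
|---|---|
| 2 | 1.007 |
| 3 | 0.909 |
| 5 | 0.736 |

At 3 km, from the table: ρ = 0.909 kg/m³.
In steady level flight, lift balances weight: W = mg = 508 × 9.81 = 4983.5 N.
Dynamic pressure q = 0.5 × 0.909 × 34.8² = 550.4 Pa.
CL = W/(q·S) = 4983.5 / (550.4 × 15.5) = 0.5841.
CD = 0.0199 + 0.0226 × 0.5841² = 0.02761.
L/D = CL/CD = 0.5841 / 0.02761 = 21.2

L/D = 21.2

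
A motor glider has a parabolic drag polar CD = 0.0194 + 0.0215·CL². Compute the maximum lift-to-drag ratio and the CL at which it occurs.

For CD = CD0 + K·CL², (L/D)max occurs at CL* = √(CD0/K) and equals 1/(2√(K·CD0)).
(L/D)max = 1/(2√(0.0215 × 0.0194)) = 1/(2 × 0.02042) = 24.5
CL* = √(0.0194/0.0215) = 0.95

(L/D)max = 24.5, at CL = 0.95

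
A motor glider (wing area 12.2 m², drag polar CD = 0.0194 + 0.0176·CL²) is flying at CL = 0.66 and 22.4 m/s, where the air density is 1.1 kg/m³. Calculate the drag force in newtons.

D = 91.1 N

CD = 0.0194 + 0.0176 × 0.66² = 0.02707
D = ½ρv²S·CD = ½ × 1.1 × 22.4² × 12.2 × 0.02707 = 91.1 N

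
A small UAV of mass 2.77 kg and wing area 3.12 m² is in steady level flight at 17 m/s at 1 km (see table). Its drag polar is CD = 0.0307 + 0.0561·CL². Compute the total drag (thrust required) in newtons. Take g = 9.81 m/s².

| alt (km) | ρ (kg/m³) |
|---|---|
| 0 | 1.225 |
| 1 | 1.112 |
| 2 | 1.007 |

At 1 km, from the table: ρ = 1.112 kg/m³.
In steady level flight, lift balances weight: W = mg = 2.77 × 9.81 = 27.174 N.
Dynamic pressure q = 0.5 × 1.112 × 17² = 160.7 Pa.
CL = W/(q·S) = 27.174 / (160.7 × 3.12) = 0.0542.
CD = 0.0307 + 0.0561 × 0.0542² = 0.03086.
D = q·S·CD = 160.7 × 3.12 × 0.03086 = 15.47 N

D = 15.5 N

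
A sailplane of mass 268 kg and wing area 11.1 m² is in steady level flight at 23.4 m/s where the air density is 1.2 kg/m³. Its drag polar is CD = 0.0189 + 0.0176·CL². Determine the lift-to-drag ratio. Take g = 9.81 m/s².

L/D = 25.7

Weight W = mg = 268 × 9.81 = 2629.1 N; in level flight L = W.
Dynamic pressure q = 0.5 × 1.2 × 23.4² = 328.5 Pa.
CL = W/(q·S) = 2629.1 / (328.5 × 11.1) = 0.7209.
CD = 0.0189 + 0.0176 × 0.7209² = 0.02805.
L/D = CL/CD = 0.7209 / 0.02805 = 25.7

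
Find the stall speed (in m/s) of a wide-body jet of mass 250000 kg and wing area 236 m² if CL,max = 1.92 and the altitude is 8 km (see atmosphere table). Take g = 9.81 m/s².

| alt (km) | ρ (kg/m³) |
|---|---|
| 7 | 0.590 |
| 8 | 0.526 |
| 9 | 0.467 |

V_stall = 143 m/s

At 8 km, from the table: ρ = 0.526 kg/m³.
At stall, lift equals weight: L = W = m·g = 250000 × 9.81 = 2.452×10^6 N.
V_stall = √(2W/(ρ·S·CL,max)) = √(2 × 2.452×10^6 / (0.526 × 236 × 1.92))
V_stall = √20580 = 143 m/s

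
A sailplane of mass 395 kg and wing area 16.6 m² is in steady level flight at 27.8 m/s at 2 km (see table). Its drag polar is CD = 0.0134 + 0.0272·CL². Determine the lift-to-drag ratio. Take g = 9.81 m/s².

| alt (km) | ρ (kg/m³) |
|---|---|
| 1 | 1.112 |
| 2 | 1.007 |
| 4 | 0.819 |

At 2 km, from the table: ρ = 1.007 kg/m³.
Weight W = mg = 395 × 9.81 = 3875 N; in level flight L = W.
q = ½ρv² = ½ × 1.007 × 27.8² = 389.1 Pa.
CL = W/(q·S) = 3875 / (389.1 × 16.6) = 0.5999.
CD = 0.0134 + 0.0272 × 0.5999² = 0.02319.
L/D = CL/CD = 0.5999 / 0.02319 = 25.9

L/D = 25.9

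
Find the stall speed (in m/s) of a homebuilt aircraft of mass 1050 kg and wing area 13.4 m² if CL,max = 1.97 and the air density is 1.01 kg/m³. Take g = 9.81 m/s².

Weight W = mg = 1050 × 9.81 = 10300 N.
V_stall = √(2W/(ρ·S·CL,max)) = √(2 × 10300 / (1.01 × 13.4 × 1.97))
V_stall = √772.7 = 27.8 m/s

V_stall = 27.8 m/s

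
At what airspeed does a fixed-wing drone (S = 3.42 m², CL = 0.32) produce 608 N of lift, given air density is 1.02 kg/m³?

L = ½ρv²S·CL ⇒ v = √(2L/(ρ·S·CL))
v = √(2 × 608 / (1.02 × 3.42 × 0.32)) = √1089 = 33 m/s

v = 33 m/s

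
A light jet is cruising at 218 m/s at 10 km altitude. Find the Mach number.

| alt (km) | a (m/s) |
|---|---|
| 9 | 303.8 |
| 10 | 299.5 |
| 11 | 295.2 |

At 10 km, from the table: a = 299.5 m/s.
M = v/a = 218 / 299.5 = 0.728

M = 0.728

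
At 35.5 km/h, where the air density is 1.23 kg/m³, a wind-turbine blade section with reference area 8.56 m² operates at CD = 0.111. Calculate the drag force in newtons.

Convert speed: v = 35.5 km/h ÷ 3.6 = 9.861 m/s.
D = ½ρv²S·CD = ½ × 1.23 × 9.861² × 8.56 × 0.111 = 56.8 N

D = 56.8 N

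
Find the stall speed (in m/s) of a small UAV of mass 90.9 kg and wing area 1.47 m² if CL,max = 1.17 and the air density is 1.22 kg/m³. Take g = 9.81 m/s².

V_stall = 29.2 m/s

Stall occurs when L = W at CL,max. W = mg = 90.9 × 9.81 = 891.7 N.
V_stall = √(2W/(ρ·S·CL,max)) = √(2 × 891.7 / (1.22 × 1.47 × 1.17))
V_stall = √850 = 29.2 m/s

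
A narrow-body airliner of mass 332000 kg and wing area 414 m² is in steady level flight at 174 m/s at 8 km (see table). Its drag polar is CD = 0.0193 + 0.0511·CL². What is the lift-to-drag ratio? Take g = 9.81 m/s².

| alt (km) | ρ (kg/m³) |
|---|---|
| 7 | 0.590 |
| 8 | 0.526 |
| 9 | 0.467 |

At 8 km, from the table: ρ = 0.526 kg/m³.
In steady level flight, lift balances weight: W = mg = 332000 × 9.81 = 3.2569×10^6 N.
q = ½ρv² = ½ × 0.526 × 174² = 7963 Pa.
Required CL = L/(qS) = 3.2569×10^6/(7963·414) = 0.988.
CD = 0.0193 + 0.0511 × 0.988² = 0.06918.
L/D = CL/CD = 0.988 / 0.06918 = 14.3

L/D = 14.3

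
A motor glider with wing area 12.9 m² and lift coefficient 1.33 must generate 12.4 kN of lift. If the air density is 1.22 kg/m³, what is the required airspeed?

L = ½ρv²S·CL ⇒ v = √(2L/(ρ·S·CL))
v = √(2 × 12400 / (1.22 × 12.9 × 1.33)) = √1185 = 34.4 m/s

v = 34.4 m/s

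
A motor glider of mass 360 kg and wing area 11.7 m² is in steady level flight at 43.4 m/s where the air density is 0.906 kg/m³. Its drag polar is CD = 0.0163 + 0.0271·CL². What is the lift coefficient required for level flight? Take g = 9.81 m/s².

Weight W = mg = 360 × 9.81 = 3531.6 N; in level flight L = W.
Dynamic pressure q = 0.5 × 0.906 × 43.4² = 853.3 Pa.
CL = 2W/(ρv²S) = 2×3531.6/(0.906×43.4²×11.7) = 0.3538.

CL = 0.354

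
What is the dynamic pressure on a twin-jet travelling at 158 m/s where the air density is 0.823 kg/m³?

q = ½ρv² = ½ × 0.823 × 158² = 10300 Pa

q = 10300 Pa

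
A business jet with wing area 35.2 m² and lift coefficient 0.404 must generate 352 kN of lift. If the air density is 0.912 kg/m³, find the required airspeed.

v = 233 m/s

L = ½ρv²S·CL ⇒ v = √(2L/(ρ·S·CL))
v = √(2 × 3.52×10^5 / (0.912 × 35.2 × 0.404)) = √54280 = 233 m/s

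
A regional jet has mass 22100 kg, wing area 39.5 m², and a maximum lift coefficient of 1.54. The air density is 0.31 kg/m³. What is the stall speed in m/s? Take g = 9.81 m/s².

At stall, lift equals weight: L = W = m·g = 22100 × 9.81 = 2.168×10^5 N.
From L = ½ρV²S·CL,max = W: V_stall = √(2W/(ρSCL,max)) = √(2·2.168×10^5/(0.31·39.5·1.54))
V_stall = √22990 = 152 m/s

V_stall = 152 m/s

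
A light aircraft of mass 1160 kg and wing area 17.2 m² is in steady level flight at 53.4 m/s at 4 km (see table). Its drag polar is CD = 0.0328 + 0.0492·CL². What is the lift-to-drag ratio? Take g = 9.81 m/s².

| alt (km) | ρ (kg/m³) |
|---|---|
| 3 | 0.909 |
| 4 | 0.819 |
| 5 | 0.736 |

At 4 km, from the table: ρ = 0.819 kg/m³.
In steady level flight, lift balances weight: W = mg = 1160 × 9.81 = 11380 N.
Dynamic pressure q = 0.5 × 0.819 × 53.4² = 1168 Pa.
CL = 2W/(ρv²S) = 2×11380/(0.819×53.4²×17.2) = 0.5666.
CD = 0.0328 + 0.0492 × 0.5666² = 0.04859.
L/D = CL/CD = 0.5666 / 0.04859 = 11.7

L/D = 11.7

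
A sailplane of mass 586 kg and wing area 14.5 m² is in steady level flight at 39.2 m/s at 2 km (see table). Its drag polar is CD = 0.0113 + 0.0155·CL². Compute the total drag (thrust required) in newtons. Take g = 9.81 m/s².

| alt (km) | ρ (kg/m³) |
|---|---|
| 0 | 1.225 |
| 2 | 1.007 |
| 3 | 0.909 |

At 2 km, from the table: ρ = 1.007 kg/m³.
Level flight ⇒ L = W = m·g = 586 × 9.81 = 5748.7 N.
Dynamic pressure q = 0.5 × 1.007 × 39.2² = 773.7 Pa.
CL = 2W/(ρv²S) = 2×5748.7/(1.007×39.2²×14.5) = 0.5124.
CD = 0.0113 + 0.0155 × 0.5124² = 0.01537.
D = q·S·CD = 773.7 × 14.5 × 0.01537 = 172.4 N

D = 172 N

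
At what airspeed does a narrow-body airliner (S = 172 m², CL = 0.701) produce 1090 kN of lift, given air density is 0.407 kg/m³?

v = 211 m/s

L = ½ρv²S·CL ⇒ v = √(2L/(ρ·S·CL))
v = √(2 × 1.09×10^6 / (0.407 × 172 × 0.701)) = √44420 = 211 m/s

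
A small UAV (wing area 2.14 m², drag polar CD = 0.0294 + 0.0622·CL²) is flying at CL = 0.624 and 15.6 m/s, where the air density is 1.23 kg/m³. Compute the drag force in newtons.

D = 17.2 N

CD = 0.0294 + 0.0622 × 0.624² = 0.05362
D = ½ρv²S·CD = ½ × 1.23 × 15.6² × 2.14 × 0.05362 = 17.2 N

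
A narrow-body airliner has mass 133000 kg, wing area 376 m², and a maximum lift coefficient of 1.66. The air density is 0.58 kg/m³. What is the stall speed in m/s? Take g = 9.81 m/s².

V_stall = 84.9 m/s

Stall occurs when L = W at CL,max. W = mg = 133000 × 9.81 = 1.305×10^6 N.
V_stall = √(2W/(ρ·S·CL,max)) = √(2 × 1.305×10^6 / (0.58 × 376 × 1.66))
V_stall = √7208 = 84.9 m/s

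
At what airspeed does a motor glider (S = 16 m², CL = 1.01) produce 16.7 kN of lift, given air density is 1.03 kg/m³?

L = ½ρv²S·CL ⇒ v = √(2L/(ρ·S·CL))
v = √(2 × 16700 / (1.03 × 16 × 1.01)) = √2007 = 44.8 m/s

v = 44.8 m/s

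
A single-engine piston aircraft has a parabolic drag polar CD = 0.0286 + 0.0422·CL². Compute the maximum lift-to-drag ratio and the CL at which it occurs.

(L/D)max = 14.4, at CL = 0.823

For CD = CD0 + K·CL², (L/D)max occurs at CL* = √(CD0/K) and equals 1/(2√(K·CD0)).
(L/D)max = 1/(2√(0.0422 × 0.0286)) = 1/(2 × 0.03474) = 14.4
CL* = √(0.0286/0.0422) = 0.823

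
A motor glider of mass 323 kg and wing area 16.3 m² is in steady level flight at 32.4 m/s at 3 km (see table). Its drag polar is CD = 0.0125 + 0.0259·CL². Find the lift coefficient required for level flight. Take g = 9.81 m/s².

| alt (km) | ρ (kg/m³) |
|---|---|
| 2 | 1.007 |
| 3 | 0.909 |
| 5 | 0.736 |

CL = 0.407

At 3 km, from the table: ρ = 0.909 kg/m³.
Level flight ⇒ L = W = m·g = 323 × 9.81 = 3168.6 N.
q = ½ρv² = ½ × 0.909 × 32.4² = 477.1 Pa.
CL = 2W/(ρv²S) = 2×3168.6/(0.909×32.4²×16.3) = 0.4074.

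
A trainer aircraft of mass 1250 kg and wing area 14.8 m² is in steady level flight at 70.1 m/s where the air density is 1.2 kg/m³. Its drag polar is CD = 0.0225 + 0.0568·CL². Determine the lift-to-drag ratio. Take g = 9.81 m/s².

L/D = 10.4

Level flight ⇒ L = W = m·g = 1250 × 9.81 = 12262 N.
q = ½ρv² = ½ × 1.2 × 70.1² = 2948 Pa.
Required CL = L/(qS) = 12262/(2948·14.8) = 0.281.
CD = 0.0225 + 0.0568 × 0.281² = 0.02699.
L/D = CL/CD = 0.281 / 0.02699 = 10.4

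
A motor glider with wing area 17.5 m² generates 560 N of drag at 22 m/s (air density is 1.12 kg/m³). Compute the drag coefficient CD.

From D = ½ρv²S·CD, rearranging gives CD = 2D/(ρv²S).
CD = 2 × 560 / (1.12 × 22² × 17.5) = 0.118

CD = 0.118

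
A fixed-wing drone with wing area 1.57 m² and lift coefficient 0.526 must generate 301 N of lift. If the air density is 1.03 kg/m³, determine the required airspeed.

L = ½ρv²S·CL ⇒ v = √(2L/(ρ·S·CL))
v = √(2 × 301 / (1.03 × 1.57 × 0.526)) = √707.7 = 26.6 m/s

v = 26.6 m/s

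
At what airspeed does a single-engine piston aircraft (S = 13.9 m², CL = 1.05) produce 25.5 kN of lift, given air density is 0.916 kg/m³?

v = 61.8 m/s

L = ½ρv²S·CL ⇒ v = √(2L/(ρ·S·CL))
v = √(2 × 25500 / (0.916 × 13.9 × 1.05)) = √3815 = 61.8 m/s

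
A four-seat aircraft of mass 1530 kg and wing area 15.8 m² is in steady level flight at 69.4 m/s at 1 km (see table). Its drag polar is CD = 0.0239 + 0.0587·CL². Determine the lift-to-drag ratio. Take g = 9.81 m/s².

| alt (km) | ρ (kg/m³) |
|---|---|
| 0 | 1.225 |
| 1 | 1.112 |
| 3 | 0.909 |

L/D = 11.3

At 1 km, from the table: ρ = 1.112 kg/m³.
In steady level flight, lift balances weight: W = mg = 1530 × 9.81 = 15009 N.
q = ½ρv² = ½ × 1.112 × 69.4² = 2678 Pa.
CL = W/(q·S) = 15009 / (2678 × 15.8) = 0.3547.
CD = 0.0239 + 0.0587 × 0.3547² = 0.03129.
L/D = CL/CD = 0.3547 / 0.03129 = 11.3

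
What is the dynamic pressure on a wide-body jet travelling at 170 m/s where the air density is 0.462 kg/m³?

q = ½ρv² = ½ × 0.462 × 170² = 6680 Pa

q = 6680 Pa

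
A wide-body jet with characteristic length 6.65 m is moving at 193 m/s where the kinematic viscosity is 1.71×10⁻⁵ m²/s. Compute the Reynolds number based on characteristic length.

Re = v·c/ν = 193 × 6.65 / (1.71×10⁻⁵) = 7.51×10^7

Re = 7.51×10^7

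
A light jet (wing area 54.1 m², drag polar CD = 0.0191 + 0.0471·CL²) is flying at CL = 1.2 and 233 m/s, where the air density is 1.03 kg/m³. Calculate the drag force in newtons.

D = 1.31×10^5 N

CD = 0.0191 + 0.0471 × 1.2² = 0.08692
D = ½ρv²S·CD = ½ × 1.03 × 233² × 54.1 × 0.08692 = 1.31×10^5 N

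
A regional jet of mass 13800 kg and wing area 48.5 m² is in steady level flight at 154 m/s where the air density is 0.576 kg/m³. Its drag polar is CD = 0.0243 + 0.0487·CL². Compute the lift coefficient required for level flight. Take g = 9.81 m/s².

CL = 0.409

In steady level flight, lift balances weight: W = mg = 13800 × 9.81 = 1.3538×10^5 N.
Dynamic pressure q = 0.5 × 0.576 × 154² = 6830 Pa.
CL = W/(q·S) = 1.3538×10^5 / (6830 × 48.5) = 0.4087.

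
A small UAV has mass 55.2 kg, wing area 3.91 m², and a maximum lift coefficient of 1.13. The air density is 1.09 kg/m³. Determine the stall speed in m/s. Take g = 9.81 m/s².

V_stall = 15 m/s

Weight W = mg = 55.2 × 9.81 = 541.5 N.
From L = ½ρV²S·CL,max = W: V_stall = √(2W/(ρSCL,max)) = √(2·541.5/(1.09·3.91·1.13))
V_stall = √224.9 = 15 m/s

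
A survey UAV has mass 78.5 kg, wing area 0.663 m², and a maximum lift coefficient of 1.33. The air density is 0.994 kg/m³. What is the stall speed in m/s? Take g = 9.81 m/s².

Weight W = mg = 78.5 × 9.81 = 770.1 N.
From L = ½ρV²S·CL,max = W: V_stall = √(2W/(ρSCL,max)) = √(2·770.1/(0.994·0.663·1.33))
V_stall = √1757 = 41.9 m/s

V_stall = 41.9 m/s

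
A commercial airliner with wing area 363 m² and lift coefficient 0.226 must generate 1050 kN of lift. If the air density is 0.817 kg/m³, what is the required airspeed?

v = 177 m/s

L = ½ρv²S·CL ⇒ v = √(2L/(ρ·S·CL))
v = √(2 × 1.05×10^6 / (0.817 × 363 × 0.226)) = √31330 = 177 m/s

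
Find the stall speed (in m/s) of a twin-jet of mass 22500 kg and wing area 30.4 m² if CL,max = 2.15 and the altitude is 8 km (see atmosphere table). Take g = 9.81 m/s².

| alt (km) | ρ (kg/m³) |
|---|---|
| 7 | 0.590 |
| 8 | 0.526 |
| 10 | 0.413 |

V_stall = 113 m/s

At 8 km, from the table: ρ = 0.526 kg/m³.
Weight W = mg = 22500 × 9.81 = 2.207×10^5 N.
From L = ½ρV²S·CL,max = W: V_stall = √(2W/(ρSCL,max)) = √(2·2.207×10^5/(0.526·30.4·2.15))
V_stall = √12840 = 113 m/s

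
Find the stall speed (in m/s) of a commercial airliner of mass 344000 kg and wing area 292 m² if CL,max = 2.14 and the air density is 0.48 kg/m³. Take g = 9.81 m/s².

At stall, lift equals weight: L = W = m·g = 344000 × 9.81 = 3.375×10^6 N.
V_stall = √(2W/(ρ·S·CL,max)) = √(2 × 3.375×10^6 / (0.48 × 292 × 2.14))
V_stall = √22500 = 150 m/s

V_stall = 150 m/s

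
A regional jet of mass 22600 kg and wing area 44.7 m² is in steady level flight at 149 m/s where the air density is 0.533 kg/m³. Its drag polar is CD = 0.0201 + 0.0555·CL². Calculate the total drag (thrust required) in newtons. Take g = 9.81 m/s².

In steady level flight, lift balances weight: W = mg = 22600 × 9.81 = 2.2171×10^5 N.
q = ½ρv² = ½ × 0.533 × 149² = 5917 Pa.
CL = 2W/(ρv²S) = 2×2.2171×10^5/(0.533×149²×44.7) = 0.8383.
CD = 0.0201 + 0.0555 × 0.8383² = 0.0591.
D = q·S·CD = 5917 × 44.7 × 0.0591 = 15630 N

D = 15600 N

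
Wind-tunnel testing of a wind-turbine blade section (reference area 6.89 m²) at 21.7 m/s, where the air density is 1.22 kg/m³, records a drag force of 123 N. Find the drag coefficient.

CD = 0.0621

From D = ½ρv²S·CD, rearranging gives CD = 2D/(ρv²S).
CD = 2 × 123 / (1.22 × 21.7² × 6.89) = 0.0621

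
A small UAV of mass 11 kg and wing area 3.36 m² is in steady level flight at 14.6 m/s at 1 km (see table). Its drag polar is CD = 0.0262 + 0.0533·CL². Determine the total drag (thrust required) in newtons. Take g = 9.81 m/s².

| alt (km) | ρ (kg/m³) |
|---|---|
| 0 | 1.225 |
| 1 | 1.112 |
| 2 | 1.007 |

At 1 km, from the table: ρ = 1.112 kg/m³.
In steady level flight, lift balances weight: W = mg = 11 × 9.81 = 107.91 N.
Dynamic pressure q = 0.5 × 1.112 × 14.6² = 118.5 Pa.
CL = 2W/(ρv²S) = 2×107.91/(1.112×14.6²×3.36) = 0.271.
CD = 0.0262 + 0.0533 × 0.271² = 0.03011.
D = q·S·CD = 118.5 × 3.36 × 0.03011 = 11.99 N

D = 12 N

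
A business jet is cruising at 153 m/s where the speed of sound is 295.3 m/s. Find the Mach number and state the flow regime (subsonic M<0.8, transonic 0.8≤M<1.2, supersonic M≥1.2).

M = 0.518 (subsonic)

M = v/a = 153 / 295.3 = 0.518
M = 0.518 → subsonic.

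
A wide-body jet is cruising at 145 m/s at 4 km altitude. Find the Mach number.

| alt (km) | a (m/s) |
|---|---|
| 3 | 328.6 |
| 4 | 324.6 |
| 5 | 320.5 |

At 4 km, from the table: a = 324.6 m/s.
M = v/a = 145 / 324.6 = 0.447

M = 0.447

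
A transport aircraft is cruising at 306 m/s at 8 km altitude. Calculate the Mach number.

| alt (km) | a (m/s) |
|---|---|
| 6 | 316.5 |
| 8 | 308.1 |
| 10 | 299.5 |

At 8 km, from the table: a = 308.1 m/s.
M = v/a = 306 / 308.1 = 0.993

M = 0.993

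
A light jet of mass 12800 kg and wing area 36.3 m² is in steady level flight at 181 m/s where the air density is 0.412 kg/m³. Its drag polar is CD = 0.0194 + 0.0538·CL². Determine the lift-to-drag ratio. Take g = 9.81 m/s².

Weight W = mg = 12800 × 9.81 = 1.2557×10^5 N; in level flight L = W.
Dynamic pressure q = 0.5 × 0.412 × 181² = 6749 Pa.
CL = 2W/(ρv²S) = 2×1.2557×10^5/(0.412×181²×36.3) = 0.5126.
CD = 0.0194 + 0.0538 × 0.5126² = 0.03353.
L/D = CL/CD = 0.5126 / 0.03353 = 15.3

L/D = 15.3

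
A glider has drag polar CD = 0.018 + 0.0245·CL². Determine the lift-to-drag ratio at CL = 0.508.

L/D = 20.9

CD = 0.018 + 0.0245 × 0.508² = 0.02432
L/D = CL/CD = 0.508 / 0.02432 = 20.9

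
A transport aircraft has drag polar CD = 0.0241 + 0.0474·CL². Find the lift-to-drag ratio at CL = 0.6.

L/D = 14.6

CD = 0.0241 + 0.0474 × 0.6² = 0.04116
L/D = CL/CD = 0.6 / 0.04116 = 14.6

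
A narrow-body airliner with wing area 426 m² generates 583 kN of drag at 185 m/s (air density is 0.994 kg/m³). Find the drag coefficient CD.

CD = 0.0805

From D = ½ρv²S·CD, rearranging gives CD = 2D/(ρv²S).
CD = 2 × 5.83×10^5 / (0.994 × 185² × 426) = 0.0805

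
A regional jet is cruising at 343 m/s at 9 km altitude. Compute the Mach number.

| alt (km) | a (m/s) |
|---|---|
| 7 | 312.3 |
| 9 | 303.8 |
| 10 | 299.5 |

At 9 km, from the table: a = 303.8 m/s.
M = v/a = 343 / 303.8 = 1.13

M = 1.13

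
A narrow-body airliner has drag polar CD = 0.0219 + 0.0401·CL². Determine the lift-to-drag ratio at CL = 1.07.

L/D = 15.8

CD = 0.0219 + 0.0401 × 1.07² = 0.06781
L/D = CL/CD = 1.07 / 0.06781 = 15.8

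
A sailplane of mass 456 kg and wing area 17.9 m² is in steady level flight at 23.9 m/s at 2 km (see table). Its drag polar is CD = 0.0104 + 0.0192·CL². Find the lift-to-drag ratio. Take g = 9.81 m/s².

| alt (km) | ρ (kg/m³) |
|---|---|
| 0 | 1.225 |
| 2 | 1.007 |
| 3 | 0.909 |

L/D = 34.9

At 2 km, from the table: ρ = 1.007 kg/m³.
Weight W = mg = 456 × 9.81 = 4473.4 N; in level flight L = W.
Dynamic pressure q = 0.5 × 1.007 × 23.9² = 287.6 Pa.
CL = W/(q·S) = 4473.4 / (287.6 × 17.9) = 0.8689.
CD = 0.0104 + 0.0192 × 0.8689² = 0.0249.
L/D = CL/CD = 0.8689 / 0.0249 = 34.9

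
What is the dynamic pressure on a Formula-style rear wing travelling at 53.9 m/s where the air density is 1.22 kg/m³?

q = ½ρv² = ½ × 1.22 × 53.9² = 1770 Pa

q = 1770 Pa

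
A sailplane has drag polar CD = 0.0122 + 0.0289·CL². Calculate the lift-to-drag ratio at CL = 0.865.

CD = 0.0122 + 0.0289 × 0.865² = 0.03382
L/D = CL/CD = 0.865 / 0.03382 = 25.6

L/D = 25.6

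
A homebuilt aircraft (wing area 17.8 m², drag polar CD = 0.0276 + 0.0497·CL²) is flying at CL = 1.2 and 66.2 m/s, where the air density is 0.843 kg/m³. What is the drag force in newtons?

CD = 0.0276 + 0.0497 × 1.2² = 0.09917
D = ½ρv²S·CD = ½ × 0.843 × 66.2² × 17.8 × 0.09917 = 3260 N

D = 3260 N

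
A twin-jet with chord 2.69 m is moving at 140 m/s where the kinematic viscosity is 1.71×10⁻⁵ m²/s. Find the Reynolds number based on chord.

Re = 2.2×10^7

Re = v·c/ν = 140 × 2.69 / (1.71×10⁻⁵) = 2.2×10^7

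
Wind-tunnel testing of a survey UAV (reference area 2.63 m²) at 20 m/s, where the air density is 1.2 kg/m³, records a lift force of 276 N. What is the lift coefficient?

CL = 0.437

From L = ½ρv²S·CL, rearranging gives CL = 2L/(ρv²S).
CL = 2 × 276 / (1.2 × 20² × 2.63) = 0.437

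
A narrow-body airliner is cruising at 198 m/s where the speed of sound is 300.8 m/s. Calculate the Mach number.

M = 0.658

M = v/a = 198 / 300.8 = 0.658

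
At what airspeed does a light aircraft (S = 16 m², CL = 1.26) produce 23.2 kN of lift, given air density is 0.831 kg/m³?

v = 52.6 m/s

L = ½ρv²S·CL ⇒ v = √(2L/(ρ·S·CL))
v = √(2 × 23200 / (0.831 × 16 × 1.26)) = √2770 = 52.6 m/s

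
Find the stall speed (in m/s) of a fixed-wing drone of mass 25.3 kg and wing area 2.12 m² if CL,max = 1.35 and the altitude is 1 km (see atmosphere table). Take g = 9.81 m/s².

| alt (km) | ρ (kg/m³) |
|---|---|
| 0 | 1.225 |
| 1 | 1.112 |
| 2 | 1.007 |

V_stall = 12.5 m/s

At 1 km, from the table: ρ = 1.112 kg/m³.
At stall, lift equals weight: L = W = m·g = 25.3 × 9.81 = 248.2 N.
From L = ½ρV²S·CL,max = W: V_stall = √(2W/(ρSCL,max)) = √(2·248.2/(1.112·2.12·1.35))
V_stall = √156 = 12.5 m/s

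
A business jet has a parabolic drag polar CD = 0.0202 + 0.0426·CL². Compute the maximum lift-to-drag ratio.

For CD = CD0 + K·CL², (L/D)max occurs at CL* = √(CD0/K) and equals 1/(2√(K·CD0)).
(L/D)max = 1/(2√(0.0426 × 0.0202)) = 1/(2 × 0.02933) = 17

(L/D)max = 17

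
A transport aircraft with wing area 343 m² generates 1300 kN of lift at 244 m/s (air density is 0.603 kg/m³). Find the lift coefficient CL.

CL = 0.211

From L = ½ρv²S·CL, rearranging gives CL = 2L/(ρv²S).
CL = 2 × 1.3×10^6 / (0.603 × 244² × 343) = 0.211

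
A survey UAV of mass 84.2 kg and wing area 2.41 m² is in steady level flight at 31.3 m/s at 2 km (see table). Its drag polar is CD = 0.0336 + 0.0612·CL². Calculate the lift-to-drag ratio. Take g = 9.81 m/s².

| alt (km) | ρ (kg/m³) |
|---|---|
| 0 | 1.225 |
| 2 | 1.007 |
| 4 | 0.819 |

L/D = 11

At 2 km, from the table: ρ = 1.007 kg/m³.
In steady level flight, lift balances weight: W = mg = 84.2 × 9.81 = 826 N.
Dynamic pressure q = 0.5 × 1.007 × 31.3² = 493.3 Pa.
CL = W/(q·S) = 826 / (493.3 × 2.41) = 0.6948.
CD = 0.0336 + 0.0612 × 0.6948² = 0.06315.
L/D = CL/CD = 0.6948 / 0.06315 = 11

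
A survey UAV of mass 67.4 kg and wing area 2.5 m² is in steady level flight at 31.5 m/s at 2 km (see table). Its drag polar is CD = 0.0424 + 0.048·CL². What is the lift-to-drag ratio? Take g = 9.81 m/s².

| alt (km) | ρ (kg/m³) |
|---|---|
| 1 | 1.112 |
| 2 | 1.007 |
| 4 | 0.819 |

At 2 km, from the table: ρ = 1.007 kg/m³.
Level flight ⇒ L = W = m·g = 67.4 × 9.81 = 661.19 N.
q = ½ρv² = ½ × 1.007 × 31.5² = 499.6 Pa.
CL = 2W/(ρv²S) = 2×661.19/(1.007×31.5²×2.5) = 0.5294.
CD = 0.0424 + 0.048 × 0.5294² = 0.05585.
L/D = CL/CD = 0.5294 / 0.05585 = 9.48

L/D = 9.48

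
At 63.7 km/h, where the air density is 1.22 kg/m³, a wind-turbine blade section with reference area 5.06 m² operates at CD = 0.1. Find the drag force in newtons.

D = 96.6 N

Convert speed: v = 63.7 km/h ÷ 3.6 = 17.69 m/s.
Dynamic pressure q = ½ρv² = ½ × 1.22 × 17.69² = 191 Pa.
D = q·S·CD = 191 × 5.06 × 0.1 = 96.6 N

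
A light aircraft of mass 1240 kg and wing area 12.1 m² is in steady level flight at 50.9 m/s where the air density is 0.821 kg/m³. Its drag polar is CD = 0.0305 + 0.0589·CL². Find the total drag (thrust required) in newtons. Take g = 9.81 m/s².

D = 1070 N

Weight W = mg = 1240 × 9.81 = 12164 N; in level flight L = W.
q = ½ρv² = ½ × 0.821 × 50.9² = 1064 Pa.
CL = 2W/(ρv²S) = 2×12164/(0.821×50.9²×12.1) = 0.9453.
CD = 0.0305 + 0.0589 × 0.9453² = 0.08313.
D = q·S·CD = 1064 × 12.1 × 0.08313 = 1070 N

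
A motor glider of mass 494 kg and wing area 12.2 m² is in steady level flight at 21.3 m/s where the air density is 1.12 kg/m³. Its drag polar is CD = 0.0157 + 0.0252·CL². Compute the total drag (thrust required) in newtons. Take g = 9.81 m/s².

D = 240 N

Weight W = mg = 494 × 9.81 = 4846.1 N; in level flight L = W.
q = ½ρv² = ½ × 1.12 × 21.3² = 254.1 Pa.
Required CL = L/(qS) = 4846.1/(254.1·12.2) = 1.563.
CD = 0.0157 + 0.0252 × 1.563² = 0.0773.
D = q·S·CD = 254.1 × 12.2 × 0.0773 = 239.6 N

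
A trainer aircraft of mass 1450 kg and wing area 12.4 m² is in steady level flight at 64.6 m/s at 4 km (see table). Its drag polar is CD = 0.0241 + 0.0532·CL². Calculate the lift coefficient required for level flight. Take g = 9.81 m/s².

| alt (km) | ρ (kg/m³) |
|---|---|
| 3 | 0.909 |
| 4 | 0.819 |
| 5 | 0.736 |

At 4 km, from the table: ρ = 0.819 kg/m³.
In steady level flight, lift balances weight: W = mg = 1450 × 9.81 = 14224 N.
q = ½ρv² = ½ × 0.819 × 64.6² = 1709 Pa.
CL = 2W/(ρv²S) = 2×14224/(0.819×64.6²×12.4) = 0.6713.

CL = 0.671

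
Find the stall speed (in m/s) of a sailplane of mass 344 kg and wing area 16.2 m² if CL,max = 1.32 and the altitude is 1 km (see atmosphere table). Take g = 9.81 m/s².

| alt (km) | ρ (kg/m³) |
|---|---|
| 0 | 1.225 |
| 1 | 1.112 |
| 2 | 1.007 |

V_stall = 16.8 m/s

At 1 km, from the table: ρ = 1.112 kg/m³.
At stall, lift equals weight: L = W = m·g = 344 × 9.81 = 3375 N.
V_stall = √(2W/(ρ·S·CL,max)) = √(2 × 3375 / (1.112 × 16.2 × 1.32))
V_stall = √283.8 = 16.8 m/s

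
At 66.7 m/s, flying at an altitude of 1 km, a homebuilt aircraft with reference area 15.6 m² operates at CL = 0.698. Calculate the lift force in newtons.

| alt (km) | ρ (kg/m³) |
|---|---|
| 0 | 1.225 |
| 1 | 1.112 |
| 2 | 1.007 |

L = 26900 N

At 1 km, from the table: ρ = 1.112 kg/m³.
L = ½ρv²S·CL = ½ × 1.112 × 66.7² × 15.6 × 0.698 = 26900 N ≈ 26.9 kN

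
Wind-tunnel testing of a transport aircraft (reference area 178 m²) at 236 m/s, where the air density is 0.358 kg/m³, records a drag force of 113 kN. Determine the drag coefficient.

CD = 0.0637

From D = ½ρv²S·CD, rearranging gives CD = 2D/(ρv²S).
CD = 2 × 1.13×10^5 / (0.358 × 236² × 178) = 0.0637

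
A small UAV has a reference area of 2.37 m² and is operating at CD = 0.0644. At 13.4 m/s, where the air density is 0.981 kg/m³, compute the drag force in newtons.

D = 13.4 N

D = ½ρv²S·CD = ½ × 0.981 × 13.4² × 2.37 × 0.0644 = 13.4 N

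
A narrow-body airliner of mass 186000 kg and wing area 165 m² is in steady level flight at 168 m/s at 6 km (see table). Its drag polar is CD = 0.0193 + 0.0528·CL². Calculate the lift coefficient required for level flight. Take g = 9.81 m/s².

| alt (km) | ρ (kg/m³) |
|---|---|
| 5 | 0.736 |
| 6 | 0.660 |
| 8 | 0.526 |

CL = 1.19

At 6 km, from the table: ρ = 0.660 kg/m³.
In steady level flight, lift balances weight: W = mg = 186000 × 9.81 = 1.8247×10^6 N.
Dynamic pressure q = 0.5 × 0.66 × 168² = 9314 Pa.
CL = 2W/(ρv²S) = 2×1.8247×10^6/(0.66×168²×165) = 1.187.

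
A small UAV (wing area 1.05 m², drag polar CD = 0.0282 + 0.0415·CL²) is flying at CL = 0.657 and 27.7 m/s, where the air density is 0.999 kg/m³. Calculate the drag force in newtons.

D = 18.6 N

CD = 0.0282 + 0.0415 × 0.657² = 0.04611
D = ½ρv²S·CD = ½ × 0.999 × 27.7² × 1.05 × 0.04611 = 18.6 N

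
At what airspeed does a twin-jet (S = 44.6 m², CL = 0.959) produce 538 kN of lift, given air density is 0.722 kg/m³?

L = ½ρv²S·CL ⇒ v = √(2L/(ρ·S·CL))
v = √(2 × 5.38×10^5 / (0.722 × 44.6 × 0.959)) = √34840 = 187 m/s

v = 187 m/s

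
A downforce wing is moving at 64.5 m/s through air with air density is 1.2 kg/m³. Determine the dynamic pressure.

q = ½ρv² = ½ × 1.2 × 64.5² = 2500 Pa

q = 2500 Pa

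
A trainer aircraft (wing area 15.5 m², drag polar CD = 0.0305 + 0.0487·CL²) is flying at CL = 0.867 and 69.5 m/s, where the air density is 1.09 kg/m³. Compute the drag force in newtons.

CD = 0.0305 + 0.0487 × 0.867² = 0.06711
D = ½ρv²S·CD = ½ × 1.09 × 69.5² × 15.5 × 0.06711 = 2740 N

D = 2740 N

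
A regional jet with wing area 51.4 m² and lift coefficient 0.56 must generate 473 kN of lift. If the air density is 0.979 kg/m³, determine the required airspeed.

v = 183 m/s

L = ½ρv²S·CL ⇒ v = √(2L/(ρ·S·CL))
v = √(2 × 4.73×10^5 / (0.979 × 51.4 × 0.56)) = √33570 = 183 m/s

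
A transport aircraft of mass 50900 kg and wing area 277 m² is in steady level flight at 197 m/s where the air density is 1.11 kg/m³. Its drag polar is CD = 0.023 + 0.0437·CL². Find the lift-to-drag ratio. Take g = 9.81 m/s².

L/D = 3.59

Weight W = mg = 50900 × 9.81 = 4.9933×10^5 N; in level flight L = W.
q = ½ρv² = ½ × 1.11 × 197² = 21540 Pa.
Required CL = L/(qS) = 4.9933×10^5/(21540·277) = 0.08369.
CD = 0.023 + 0.0437 × 0.08369² = 0.02331.
L/D = CL/CD = 0.08369 / 0.02331 = 3.59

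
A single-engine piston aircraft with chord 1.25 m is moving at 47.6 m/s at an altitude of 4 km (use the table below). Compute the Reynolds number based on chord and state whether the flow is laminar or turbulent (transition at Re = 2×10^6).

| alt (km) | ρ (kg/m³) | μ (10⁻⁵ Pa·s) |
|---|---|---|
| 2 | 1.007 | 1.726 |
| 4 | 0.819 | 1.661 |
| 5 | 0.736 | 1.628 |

At 4 km, from the table: ρ = 0.819 kg/m³, μ = 1.661×10⁻⁵ Pa·s.
Re = ρ·v·c/μ = 0.819 × 47.6 × 1.25 / (1.661×10⁻⁵) = 2.93×10^6
Since 2.93×10^6 > 2×10^6, the flow is turbulent.

Re = 2.93×10^6 (turbulent)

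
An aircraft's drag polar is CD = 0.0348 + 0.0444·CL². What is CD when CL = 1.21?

CD = 0.0998

CD = 0.0348 + 0.0444 × 1.21² = 0.0348 + 0.06501 = 0.0998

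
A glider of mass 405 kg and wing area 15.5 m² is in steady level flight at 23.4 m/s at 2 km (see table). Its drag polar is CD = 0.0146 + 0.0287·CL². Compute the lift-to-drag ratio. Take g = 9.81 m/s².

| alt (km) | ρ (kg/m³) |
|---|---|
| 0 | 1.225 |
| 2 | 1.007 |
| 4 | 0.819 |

L/D = 23.6

At 2 km, from the table: ρ = 1.007 kg/m³.
Weight W = mg = 405 × 9.81 = 3973.1 N; in level flight L = W.
q = ½ρv² = ½ × 1.007 × 23.4² = 275.7 Pa.
CL = W/(q·S) = 3973.1 / (275.7 × 15.5) = 0.9297.
CD = 0.0146 + 0.0287 × 0.9297² = 0.03941.
L/D = CL/CD = 0.9297 / 0.03941 = 23.6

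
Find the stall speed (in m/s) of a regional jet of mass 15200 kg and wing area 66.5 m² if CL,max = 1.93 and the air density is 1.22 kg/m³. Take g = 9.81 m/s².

At stall, lift equals weight: L = W = m·g = 15200 × 9.81 = 1.491×10^5 N.
From L = ½ρV²S·CL,max = W: V_stall = √(2W/(ρSCL,max)) = √(2·1.491×10^5/(1.22·66.5·1.93))
V_stall = √1905 = 43.6 m/s

V_stall = 43.6 m/s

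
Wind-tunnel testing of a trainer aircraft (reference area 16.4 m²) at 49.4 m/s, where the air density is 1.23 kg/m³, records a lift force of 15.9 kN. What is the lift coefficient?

From L = ½ρv²S·CL, rearranging gives CL = 2L/(ρv²S).
CL = 2 × 15900 / (1.23 × 49.4² × 16.4) = 0.646

CL = 0.646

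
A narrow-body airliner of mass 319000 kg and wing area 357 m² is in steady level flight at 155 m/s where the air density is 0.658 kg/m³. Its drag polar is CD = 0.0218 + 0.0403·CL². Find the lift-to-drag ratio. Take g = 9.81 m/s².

In steady level flight, lift balances weight: W = mg = 319000 × 9.81 = 3.1294×10^6 N.
Dynamic pressure q = 0.5 × 0.658 × 155² = 7904 Pa.
Required CL = L/(qS) = 3.1294×10^6/(7904·357) = 1.109.
CD = 0.0218 + 0.0403 × 1.109² = 0.07136.
L/D = CL/CD = 1.109 / 0.07136 = 15.5

L/D = 15.5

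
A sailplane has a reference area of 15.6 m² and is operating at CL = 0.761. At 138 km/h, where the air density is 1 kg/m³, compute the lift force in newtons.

Convert speed: v = 138 km/h ÷ 3.6 = 38.33 m/s.
L = ½ρv²S·CL = ½ × 1 × 38.33² × 15.6 × 0.761 = 8720 N ≈ 8.72 kN

L = 8720 N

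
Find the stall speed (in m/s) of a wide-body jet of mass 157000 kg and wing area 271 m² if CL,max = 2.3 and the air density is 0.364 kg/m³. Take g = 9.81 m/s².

Weight W = mg = 157000 × 9.81 = 1.54×10^6 N.
From L = ½ρV²S·CL,max = W: V_stall = √(2W/(ρSCL,max)) = √(2·1.54×10^6/(0.364·271·2.3))
V_stall = √13580 = 117 m/s

V_stall = 117 m/s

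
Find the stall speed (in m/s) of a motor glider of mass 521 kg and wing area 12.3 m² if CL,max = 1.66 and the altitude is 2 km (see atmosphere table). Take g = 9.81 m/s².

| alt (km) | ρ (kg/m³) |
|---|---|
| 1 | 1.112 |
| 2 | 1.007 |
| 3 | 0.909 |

V_stall = 22.3 m/s

At 2 km, from the table: ρ = 1.007 kg/m³.
At stall, lift equals weight: L = W = m·g = 521 × 9.81 = 5111 N.
V_stall = √(2W/(ρ·S·CL,max)) = √(2 × 5111 / (1.007 × 12.3 × 1.66))
V_stall = √497.2 = 22.3 m/s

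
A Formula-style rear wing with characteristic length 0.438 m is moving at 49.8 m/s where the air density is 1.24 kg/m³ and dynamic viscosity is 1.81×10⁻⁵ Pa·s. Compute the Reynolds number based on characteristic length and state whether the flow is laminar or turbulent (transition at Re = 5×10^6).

Re = ρ·v·c/μ = 1.24 × 49.8 × 0.438 / (1.81×10⁻⁵) = 1.49×10^6
Since 1.49×10^6 < 5×10^6, the flow is laminar.

Re = 1.49×10^6 (laminar)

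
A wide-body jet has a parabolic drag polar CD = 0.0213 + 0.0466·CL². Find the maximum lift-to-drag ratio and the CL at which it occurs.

For CD = CD0 + K·CL², (L/D)max occurs at CL* = √(CD0/K) and equals 1/(2√(K·CD0)).
(L/D)max = 1/(2√(0.0466 × 0.0213)) = 1/(2 × 0.03151) = 15.9
CL* = √(0.0213/0.0466) = 0.676

(L/D)max = 15.9, at CL = 0.676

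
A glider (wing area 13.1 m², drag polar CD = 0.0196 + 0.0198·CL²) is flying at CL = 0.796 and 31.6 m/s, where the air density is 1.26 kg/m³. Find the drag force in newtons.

D = 265 N

CD = 0.0196 + 0.0198 × 0.796² = 0.03215
D = ½ρv²S·CD = ½ × 1.26 × 31.6² × 13.1 × 0.03215 = 265 N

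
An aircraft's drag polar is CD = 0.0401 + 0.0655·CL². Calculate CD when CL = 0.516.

CD = 0.0401 + 0.0655 × 0.516² = 0.0401 + 0.01744 = 0.0575

CD = 0.0575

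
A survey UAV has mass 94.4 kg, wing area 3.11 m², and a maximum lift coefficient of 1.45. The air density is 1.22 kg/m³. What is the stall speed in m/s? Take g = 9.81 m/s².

V_stall = 18.3 m/s

At stall, lift equals weight: L = W = m·g = 94.4 × 9.81 = 926.1 N.
V_stall = √(2W/(ρ·S·CL,max)) = √(2 × 926.1 / (1.22 × 3.11 × 1.45))
V_stall = √336.7 = 18.3 m/s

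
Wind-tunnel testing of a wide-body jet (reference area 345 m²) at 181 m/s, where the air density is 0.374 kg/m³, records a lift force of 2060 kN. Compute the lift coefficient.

CL = 0.975

From L = ½ρv²S·CL, rearranging gives CL = 2L/(ρv²S).
CL = 2 × 2.06×10^6 / (0.374 × 181² × 345) = 0.975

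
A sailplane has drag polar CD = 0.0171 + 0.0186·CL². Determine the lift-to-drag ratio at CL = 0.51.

L/D = 23.2

CD = 0.0171 + 0.0186 × 0.51² = 0.02194
L/D = CL/CD = 0.51 / 0.02194 = 23.2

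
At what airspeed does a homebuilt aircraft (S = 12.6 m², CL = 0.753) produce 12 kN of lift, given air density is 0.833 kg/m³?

v = 55.1 m/s

L = ½ρv²S·CL ⇒ v = √(2L/(ρ·S·CL))
v = √(2 × 12000 / (0.833 × 12.6 × 0.753)) = √3037 = 55.1 m/s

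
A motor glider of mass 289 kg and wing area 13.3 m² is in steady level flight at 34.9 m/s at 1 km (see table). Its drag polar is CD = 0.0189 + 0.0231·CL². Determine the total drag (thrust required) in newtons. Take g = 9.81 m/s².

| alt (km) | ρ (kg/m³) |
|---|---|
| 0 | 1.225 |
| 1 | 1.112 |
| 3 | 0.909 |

At 1 km, from the table: ρ = 1.112 kg/m³.
In steady level flight, lift balances weight: W = mg = 289 × 9.81 = 2835.1 N.
Dynamic pressure q = 0.5 × 1.112 × 34.9² = 677.2 Pa.
Required CL = L/(qS) = 2835.1/(677.2·13.3) = 0.3148.
CD = 0.0189 + 0.0231 × 0.3148² = 0.02119.
D = q·S·CD = 677.2 × 13.3 × 0.02119 = 190.8 N

D = 191 N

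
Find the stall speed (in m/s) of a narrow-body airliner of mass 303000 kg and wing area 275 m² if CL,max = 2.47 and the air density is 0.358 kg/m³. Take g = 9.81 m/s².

V_stall = 156 m/s

At stall, lift equals weight: L = W = m·g = 303000 × 9.81 = 2.972×10^6 N.
From L = ½ρV²S·CL,max = W: V_stall = √(2W/(ρSCL,max)) = √(2·2.972×10^6/(0.358·275·2.47))
V_stall = √24450 = 156 m/s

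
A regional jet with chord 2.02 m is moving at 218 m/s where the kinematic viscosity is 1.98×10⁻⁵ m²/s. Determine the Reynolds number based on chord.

Re = v·c/ν = 218 × 2.02 / (1.98×10⁻⁵) = 2.22×10^7

Re = 2.22×10^7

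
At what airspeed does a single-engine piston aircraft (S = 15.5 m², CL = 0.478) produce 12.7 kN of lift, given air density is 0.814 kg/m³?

v = 64.9 m/s

L = ½ρv²S·CL ⇒ v = √(2L/(ρ·S·CL))
v = √(2 × 12700 / (0.814 × 15.5 × 0.478)) = √4212 = 64.9 m/s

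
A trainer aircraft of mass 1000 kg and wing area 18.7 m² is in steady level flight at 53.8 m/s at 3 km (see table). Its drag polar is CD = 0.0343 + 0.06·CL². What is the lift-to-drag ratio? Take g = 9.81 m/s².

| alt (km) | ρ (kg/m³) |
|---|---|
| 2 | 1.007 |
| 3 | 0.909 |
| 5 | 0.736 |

L/D = 9.1

At 3 km, from the table: ρ = 0.909 kg/m³.
In steady level flight, lift balances weight: W = mg = 1000 × 9.81 = 9810 N.
Dynamic pressure q = 0.5 × 0.909 × 53.8² = 1316 Pa.
CL = W/(q·S) = 9810 / (1316 × 18.7) = 0.3988.
CD = 0.0343 + 0.06 × 0.3988² = 0.04384.
L/D = CL/CD = 0.3988 / 0.04384 = 9.1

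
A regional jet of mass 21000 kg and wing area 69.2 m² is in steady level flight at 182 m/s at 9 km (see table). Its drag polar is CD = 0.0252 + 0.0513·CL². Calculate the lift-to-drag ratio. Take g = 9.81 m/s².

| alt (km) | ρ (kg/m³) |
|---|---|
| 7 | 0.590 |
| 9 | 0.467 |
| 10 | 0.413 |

L/D = 11.7

At 9 km, from the table: ρ = 0.467 kg/m³.
Weight W = mg = 21000 × 9.81 = 2.0601×10^5 N; in level flight L = W.
q = ½ρv² = ½ × 0.467 × 182² = 7734 Pa.
CL = W/(q·S) = 2.0601×10^5 / (7734 × 69.2) = 0.3849.
CD = 0.0252 + 0.0513 × 0.3849² = 0.0328.
L/D = CL/CD = 0.3849 / 0.0328 = 11.7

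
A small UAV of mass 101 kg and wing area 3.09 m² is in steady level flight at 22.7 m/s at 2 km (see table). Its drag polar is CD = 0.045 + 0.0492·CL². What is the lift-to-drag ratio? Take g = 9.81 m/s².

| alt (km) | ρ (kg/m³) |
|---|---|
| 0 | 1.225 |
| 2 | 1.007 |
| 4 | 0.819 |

At 2 km, from the table: ρ = 1.007 kg/m³.
Level flight ⇒ L = W = m·g = 101 × 9.81 = 990.81 N.
q = ½ρv² = ½ × 1.007 × 22.7² = 259.4 Pa.
CL = 2W/(ρv²S) = 2×990.81/(1.007×22.7²×3.09) = 1.236.
CD = 0.045 + 0.0492 × 1.236² = 0.1201.
L/D = CL/CD = 1.236 / 0.1201 = 10.3

L/D = 10.3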